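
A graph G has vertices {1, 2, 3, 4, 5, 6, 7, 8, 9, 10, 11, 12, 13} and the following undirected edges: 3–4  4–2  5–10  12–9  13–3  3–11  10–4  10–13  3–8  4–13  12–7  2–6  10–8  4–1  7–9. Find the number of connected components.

Component: {7, 9, 12}
Component: {1, 2, 3, 4, 5, 6, 8, 10, 11, 13}

2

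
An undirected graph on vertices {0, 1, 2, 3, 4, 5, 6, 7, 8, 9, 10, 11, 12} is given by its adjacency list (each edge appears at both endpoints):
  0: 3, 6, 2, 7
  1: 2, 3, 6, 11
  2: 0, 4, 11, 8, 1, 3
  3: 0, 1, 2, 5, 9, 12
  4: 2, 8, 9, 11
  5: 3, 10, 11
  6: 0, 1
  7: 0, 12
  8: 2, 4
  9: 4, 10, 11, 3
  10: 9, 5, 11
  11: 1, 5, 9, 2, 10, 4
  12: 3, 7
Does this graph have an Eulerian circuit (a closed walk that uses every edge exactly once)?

No

Degrees: 0:4, 1:4, 2:6, 3:6, 4:4, 5:3, 6:2, 7:2, 8:2, 9:4, 10:3, 11:6, 12:2
5, 10 have odd degree; an Eulerian circuit needs every degree to be even, so none exists.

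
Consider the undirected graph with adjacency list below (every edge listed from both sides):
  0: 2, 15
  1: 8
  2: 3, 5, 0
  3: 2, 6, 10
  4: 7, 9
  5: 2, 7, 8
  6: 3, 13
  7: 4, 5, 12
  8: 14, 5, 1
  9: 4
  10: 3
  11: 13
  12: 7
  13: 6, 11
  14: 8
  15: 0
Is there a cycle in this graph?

No

The graph has 16 vertices, 15 edges, and 1 connected component.
Since 15 = 16 - 1, the graph is a forest and contains no cycle.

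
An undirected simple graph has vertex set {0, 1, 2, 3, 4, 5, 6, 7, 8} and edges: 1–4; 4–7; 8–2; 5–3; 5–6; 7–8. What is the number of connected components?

3

Component: {0}
Component: {3, 5, 6}
Component: {1, 2, 4, 7, 8}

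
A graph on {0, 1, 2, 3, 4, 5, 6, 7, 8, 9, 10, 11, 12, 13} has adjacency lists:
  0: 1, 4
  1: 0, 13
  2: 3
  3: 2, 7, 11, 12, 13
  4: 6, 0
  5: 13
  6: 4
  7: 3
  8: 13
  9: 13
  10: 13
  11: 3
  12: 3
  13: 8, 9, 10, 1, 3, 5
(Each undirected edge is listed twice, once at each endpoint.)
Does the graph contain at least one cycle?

No

|V| = 14, |E| = 13, number of components = 1.
A forest on 14 vertices with 1 component has exactly 13 edges, which matches — so no cycle.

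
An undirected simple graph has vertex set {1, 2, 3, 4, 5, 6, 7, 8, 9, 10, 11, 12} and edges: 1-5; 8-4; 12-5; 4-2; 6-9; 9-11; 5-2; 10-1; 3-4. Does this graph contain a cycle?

|V| = 12, |E| = 9, number of components = 3.
A forest on 12 vertices with 3 components has exactly 9 edges, which matches — so no cycle.

No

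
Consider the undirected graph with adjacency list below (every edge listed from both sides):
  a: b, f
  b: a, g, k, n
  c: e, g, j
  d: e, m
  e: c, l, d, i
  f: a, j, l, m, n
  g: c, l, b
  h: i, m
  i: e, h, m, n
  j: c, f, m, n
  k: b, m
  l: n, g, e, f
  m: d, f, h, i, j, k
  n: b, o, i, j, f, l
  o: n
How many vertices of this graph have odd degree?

Degrees: a:2, b:4, c:3, d:2, e:4, f:5, g:3, h:2, i:4, j:4, k:2, l:4, m:6, n:6, o:1
Odd-degree vertices: c, f, g, o.

4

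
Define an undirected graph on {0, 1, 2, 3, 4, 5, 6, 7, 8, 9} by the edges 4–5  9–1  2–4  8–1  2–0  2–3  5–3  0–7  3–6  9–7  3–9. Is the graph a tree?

|V| = 10, |E| = 11.
A tree on 10 vertices has exactly 9 edges; this graph has 11, so it contains a cycle and is not a tree.

No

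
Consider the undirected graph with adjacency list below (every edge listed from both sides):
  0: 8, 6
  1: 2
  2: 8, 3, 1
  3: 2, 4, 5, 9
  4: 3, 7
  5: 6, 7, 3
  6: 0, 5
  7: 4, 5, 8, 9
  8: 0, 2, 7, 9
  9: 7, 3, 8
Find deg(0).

2

Neighbors of 0: 6, 8.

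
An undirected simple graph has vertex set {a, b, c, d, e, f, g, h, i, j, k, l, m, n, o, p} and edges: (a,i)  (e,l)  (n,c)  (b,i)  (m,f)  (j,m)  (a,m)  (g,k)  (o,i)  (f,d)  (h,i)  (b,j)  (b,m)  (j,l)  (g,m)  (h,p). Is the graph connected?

No

Component: {c, n}
Component: {a, b, d, e, f, g, h, i, j, k, l, m, o, p}
No edge joins these 2 groups, so the graph is disconnected.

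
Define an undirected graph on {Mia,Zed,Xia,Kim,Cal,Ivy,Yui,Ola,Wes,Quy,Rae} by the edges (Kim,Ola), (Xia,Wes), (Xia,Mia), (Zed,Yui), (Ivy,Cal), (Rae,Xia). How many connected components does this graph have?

5

Component: {Quy}
Component: {Zed, Yui}
Component: {Kim, Ola}
Component: {Cal, Ivy}
Component: {Mia, Xia, Wes, Rae}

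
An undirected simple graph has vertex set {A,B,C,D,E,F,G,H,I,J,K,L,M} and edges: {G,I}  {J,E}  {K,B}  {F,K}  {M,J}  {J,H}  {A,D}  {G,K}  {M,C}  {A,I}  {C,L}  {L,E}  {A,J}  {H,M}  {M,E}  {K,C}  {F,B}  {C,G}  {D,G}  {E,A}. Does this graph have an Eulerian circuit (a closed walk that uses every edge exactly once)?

Degrees: A:4, B:2, C:4, D:2, E:4, F:2, G:4, H:2, I:2, J:4, K:4, L:2, M:4
Every vertex has even degree and the edges form a single connected piece, so an Eulerian circuit exists.

Yes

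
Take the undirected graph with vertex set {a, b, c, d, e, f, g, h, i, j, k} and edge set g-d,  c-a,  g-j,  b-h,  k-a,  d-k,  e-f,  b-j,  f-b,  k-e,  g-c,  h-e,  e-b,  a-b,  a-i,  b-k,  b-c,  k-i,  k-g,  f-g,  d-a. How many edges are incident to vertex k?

6

Neighbors of k: a, b, d, e, g, i.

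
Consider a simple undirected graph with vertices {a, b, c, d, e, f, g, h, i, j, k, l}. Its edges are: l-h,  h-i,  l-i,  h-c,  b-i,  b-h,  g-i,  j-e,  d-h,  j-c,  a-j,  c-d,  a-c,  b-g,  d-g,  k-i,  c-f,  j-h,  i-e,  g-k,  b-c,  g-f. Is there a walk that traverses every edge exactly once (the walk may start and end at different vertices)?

Yes

Degrees: a:2, b:4, c:6, d:3, e:2, f:2, g:5, h:6, i:6, j:4, k:2, l:2
Odd-degree vertices: d, g (2 total).
With 2 odd-degree vertices and all edges in one connected piece, an Eulerian trail exists (from d to g).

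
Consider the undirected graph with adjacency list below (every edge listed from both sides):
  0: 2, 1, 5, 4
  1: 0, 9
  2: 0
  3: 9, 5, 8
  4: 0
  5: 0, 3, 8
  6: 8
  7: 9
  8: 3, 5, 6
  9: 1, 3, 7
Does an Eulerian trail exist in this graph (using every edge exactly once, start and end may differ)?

Degrees: 0:4, 1:2, 2:1, 3:3, 4:1, 5:3, 6:1, 7:1, 8:3, 9:3
Odd-degree vertices: 2, 3, 4, 5, 6, 7, 8, 9 (8 total).
With 8 odd-degree vertices (more than two), no single trail can use every edge.

No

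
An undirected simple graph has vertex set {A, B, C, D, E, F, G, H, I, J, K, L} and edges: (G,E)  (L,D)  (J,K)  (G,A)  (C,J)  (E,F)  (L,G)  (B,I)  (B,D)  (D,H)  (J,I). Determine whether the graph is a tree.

The graph has 12 vertices and 11 edges.
Connected and |E| = |V| - 1, which characterizes a tree.

Yes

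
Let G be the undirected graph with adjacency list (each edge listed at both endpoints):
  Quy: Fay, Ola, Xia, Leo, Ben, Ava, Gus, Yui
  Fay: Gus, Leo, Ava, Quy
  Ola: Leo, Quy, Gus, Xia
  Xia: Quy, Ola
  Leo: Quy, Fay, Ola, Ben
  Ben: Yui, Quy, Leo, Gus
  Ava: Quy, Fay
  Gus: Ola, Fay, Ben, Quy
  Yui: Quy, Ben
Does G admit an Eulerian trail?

Yes

Degrees: Quy:8, Fay:4, Ola:4, Xia:2, Leo:4, Ben:4, Ava:2, Gus:4, Yui:2
Odd-degree vertices: none (0 total).
The non-isolated vertices are connected and exactly 0 have odd degree, so an Eulerian trail exists.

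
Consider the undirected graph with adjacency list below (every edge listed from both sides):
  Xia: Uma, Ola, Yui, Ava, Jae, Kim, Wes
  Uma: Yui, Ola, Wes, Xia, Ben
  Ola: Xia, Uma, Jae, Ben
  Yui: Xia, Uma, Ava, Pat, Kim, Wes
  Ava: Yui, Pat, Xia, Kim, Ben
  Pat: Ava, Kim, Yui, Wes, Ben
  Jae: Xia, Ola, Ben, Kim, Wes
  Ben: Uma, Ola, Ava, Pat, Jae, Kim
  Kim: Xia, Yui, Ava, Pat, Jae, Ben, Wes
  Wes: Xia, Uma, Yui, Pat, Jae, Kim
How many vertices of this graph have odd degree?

Degrees: Xia:7, Uma:5, Ola:4, Yui:6, Ava:5, Pat:5, Jae:5, Ben:6, Kim:7, Wes:6
Odd-degree vertices: Xia, Uma, Ava, Pat, Jae, Kim.

6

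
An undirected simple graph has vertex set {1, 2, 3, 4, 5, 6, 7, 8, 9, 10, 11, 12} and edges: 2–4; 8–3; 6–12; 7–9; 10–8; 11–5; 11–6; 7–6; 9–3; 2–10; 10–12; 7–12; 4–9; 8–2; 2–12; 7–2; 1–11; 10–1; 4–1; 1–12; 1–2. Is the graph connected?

Yes

Starting from 1 and exploring outward reaches every vertex (1, 11, 2, 4, 12, 10, 5, 6, 7, 8, 9, 3); the graph is connected.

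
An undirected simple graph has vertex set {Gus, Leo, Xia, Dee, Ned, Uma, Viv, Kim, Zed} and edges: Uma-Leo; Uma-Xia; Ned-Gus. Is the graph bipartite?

A valid 2-coloring puts {Dee, Ned, Uma, Viv, Kim, Zed} on one side and {Gus, Leo, Xia} on the other; every edge crosses between the two sides.

Yes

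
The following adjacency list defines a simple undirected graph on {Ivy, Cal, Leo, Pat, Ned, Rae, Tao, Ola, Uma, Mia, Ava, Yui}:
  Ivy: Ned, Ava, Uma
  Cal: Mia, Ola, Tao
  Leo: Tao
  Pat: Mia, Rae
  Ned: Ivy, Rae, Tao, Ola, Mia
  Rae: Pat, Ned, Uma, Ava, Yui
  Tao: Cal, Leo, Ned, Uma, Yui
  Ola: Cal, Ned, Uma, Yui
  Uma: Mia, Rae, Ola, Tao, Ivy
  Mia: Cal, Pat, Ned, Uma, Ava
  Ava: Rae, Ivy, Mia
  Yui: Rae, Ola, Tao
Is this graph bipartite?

Partition the vertices as {Cal, Leo, Pat, Ned, Uma, Ava, Yui} vs {Ivy, Rae, Tao, Ola, Mia}. Each listed edge has one endpoint in each part, so the graph is bipartite.

Yes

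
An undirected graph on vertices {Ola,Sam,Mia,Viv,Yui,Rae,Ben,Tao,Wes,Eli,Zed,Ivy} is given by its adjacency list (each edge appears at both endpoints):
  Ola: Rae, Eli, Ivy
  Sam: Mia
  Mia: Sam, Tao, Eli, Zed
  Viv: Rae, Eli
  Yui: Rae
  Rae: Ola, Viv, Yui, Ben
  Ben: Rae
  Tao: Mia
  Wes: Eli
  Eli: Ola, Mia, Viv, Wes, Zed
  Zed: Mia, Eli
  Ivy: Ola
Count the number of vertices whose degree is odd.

8

Degrees: Ola:3, Sam:1, Mia:4, Viv:2, Yui:1, Rae:4, Ben:1, Tao:1, Wes:1, Eli:5, Zed:2, Ivy:1
Odd-degree vertices: Ola, Sam, Yui, Ben, Tao, Wes, Eli, Ivy.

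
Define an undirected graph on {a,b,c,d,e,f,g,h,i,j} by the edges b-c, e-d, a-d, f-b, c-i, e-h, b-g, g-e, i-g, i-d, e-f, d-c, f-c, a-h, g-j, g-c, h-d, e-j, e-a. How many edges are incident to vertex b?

Neighbors of b: c, f, g.

3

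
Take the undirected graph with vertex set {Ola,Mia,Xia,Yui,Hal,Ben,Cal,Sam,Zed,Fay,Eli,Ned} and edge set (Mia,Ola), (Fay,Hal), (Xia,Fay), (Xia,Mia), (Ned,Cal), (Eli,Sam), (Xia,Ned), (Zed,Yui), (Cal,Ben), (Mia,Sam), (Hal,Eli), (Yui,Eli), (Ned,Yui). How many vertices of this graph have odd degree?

8

Degrees: Ola:1, Mia:3, Xia:3, Yui:3, Hal:2, Ben:1, Cal:2, Sam:2, Zed:1, Fay:2, Eli:3, Ned:3
Odd-degree vertices: Ola, Mia, Xia, Yui, Ben, Zed, Eli, Ned.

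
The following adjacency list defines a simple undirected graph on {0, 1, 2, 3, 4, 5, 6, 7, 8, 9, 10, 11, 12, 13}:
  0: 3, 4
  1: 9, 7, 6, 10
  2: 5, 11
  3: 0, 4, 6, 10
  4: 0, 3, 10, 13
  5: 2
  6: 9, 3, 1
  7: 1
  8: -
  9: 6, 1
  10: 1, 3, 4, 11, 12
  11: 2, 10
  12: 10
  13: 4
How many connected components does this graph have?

2

Component: {8}
Component: {0, 1, 2, 3, 4, 5, 6, 7, 9, 10, 11, 12, 13}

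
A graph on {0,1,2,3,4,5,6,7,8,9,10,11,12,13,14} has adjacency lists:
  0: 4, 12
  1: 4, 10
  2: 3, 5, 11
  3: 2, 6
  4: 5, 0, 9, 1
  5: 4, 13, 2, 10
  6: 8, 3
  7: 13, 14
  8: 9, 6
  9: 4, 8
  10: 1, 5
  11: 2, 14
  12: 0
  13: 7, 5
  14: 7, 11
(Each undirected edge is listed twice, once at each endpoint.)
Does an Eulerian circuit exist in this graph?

Degrees: 0:2, 1:2, 2:3, 3:2, 4:4, 5:4, 6:2, 7:2, 8:2, 9:2, 10:2, 11:2, 12:1, 13:2, 14:2
2, 12 have odd degree; an Eulerian circuit needs every degree to be even, so none exists.

No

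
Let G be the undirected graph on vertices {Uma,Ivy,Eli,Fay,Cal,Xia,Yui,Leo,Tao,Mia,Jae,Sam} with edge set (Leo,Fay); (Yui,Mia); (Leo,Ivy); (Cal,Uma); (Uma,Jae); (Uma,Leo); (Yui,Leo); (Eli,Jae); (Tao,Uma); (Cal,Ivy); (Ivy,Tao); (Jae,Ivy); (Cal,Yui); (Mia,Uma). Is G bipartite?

Yes

A valid 2-coloring puts {Cal, Xia, Leo, Tao, Mia, Jae, Sam} on one side and {Uma, Ivy, Eli, Fay, Yui} on the other; every edge crosses between the two sides.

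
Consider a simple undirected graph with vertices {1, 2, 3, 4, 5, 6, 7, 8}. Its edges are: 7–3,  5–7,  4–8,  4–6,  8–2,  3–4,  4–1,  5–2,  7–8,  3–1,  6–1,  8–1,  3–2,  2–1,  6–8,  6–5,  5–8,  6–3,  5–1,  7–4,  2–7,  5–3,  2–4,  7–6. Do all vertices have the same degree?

Yes

Degrees: 1:6, 2:6, 3:6, 4:6, 5:6, 6:6, 7:6, 8:6
All degrees equal 6; the graph is regular.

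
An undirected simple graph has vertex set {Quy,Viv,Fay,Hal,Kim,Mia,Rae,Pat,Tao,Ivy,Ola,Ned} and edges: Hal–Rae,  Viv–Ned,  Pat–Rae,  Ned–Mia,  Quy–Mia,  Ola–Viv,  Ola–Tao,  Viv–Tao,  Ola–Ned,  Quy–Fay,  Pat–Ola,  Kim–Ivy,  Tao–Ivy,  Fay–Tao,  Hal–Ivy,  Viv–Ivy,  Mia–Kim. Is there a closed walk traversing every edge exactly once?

Degrees: Quy:2, Viv:4, Fay:2, Hal:2, Kim:2, Mia:3, Rae:2, Pat:2, Tao:4, Ivy:4, Ola:4, Ned:3
Mia, Ned have odd degree; an Eulerian circuit needs every degree to be even, so none exists.

No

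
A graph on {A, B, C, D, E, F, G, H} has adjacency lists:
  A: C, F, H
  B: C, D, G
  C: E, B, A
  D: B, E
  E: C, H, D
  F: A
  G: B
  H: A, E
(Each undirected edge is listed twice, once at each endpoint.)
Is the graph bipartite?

Color {C, D, F, G, H} black and {A, B, E} white. No edge joins two same-colored vertices, so the graph is bipartite.

Yes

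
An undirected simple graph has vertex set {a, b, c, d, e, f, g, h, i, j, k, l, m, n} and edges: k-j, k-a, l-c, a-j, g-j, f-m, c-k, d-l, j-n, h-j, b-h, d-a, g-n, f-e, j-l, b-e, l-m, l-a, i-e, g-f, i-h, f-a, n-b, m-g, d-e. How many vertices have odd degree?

8

Degrees: a:5, b:3, c:2, d:3, e:4, f:4, g:4, h:3, i:2, j:6, k:3, l:5, m:3, n:3
Odd-degree vertices: a, b, d, h, k, l, m, n.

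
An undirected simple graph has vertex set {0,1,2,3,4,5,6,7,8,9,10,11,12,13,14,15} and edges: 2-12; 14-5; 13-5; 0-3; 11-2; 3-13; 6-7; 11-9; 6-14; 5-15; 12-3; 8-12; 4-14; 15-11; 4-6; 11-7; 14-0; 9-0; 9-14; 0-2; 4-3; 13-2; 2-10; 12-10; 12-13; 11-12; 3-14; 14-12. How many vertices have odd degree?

10

Degrees: 0:4, 1:0, 2:5, 3:5, 4:3, 5:3, 6:3, 7:2, 8:1, 9:3, 10:2, 11:5, 12:7, 13:4, 14:7, 15:2
Odd-degree vertices: 2, 3, 4, 5, 6, 8, 9, 11, 12, 14.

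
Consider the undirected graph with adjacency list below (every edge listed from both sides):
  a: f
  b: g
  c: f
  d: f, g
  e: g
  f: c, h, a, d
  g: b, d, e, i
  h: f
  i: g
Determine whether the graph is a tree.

Yes

|V| = 9, |E| = 8.
It is connected with exactly 8 edges, hence acyclic — it is a tree.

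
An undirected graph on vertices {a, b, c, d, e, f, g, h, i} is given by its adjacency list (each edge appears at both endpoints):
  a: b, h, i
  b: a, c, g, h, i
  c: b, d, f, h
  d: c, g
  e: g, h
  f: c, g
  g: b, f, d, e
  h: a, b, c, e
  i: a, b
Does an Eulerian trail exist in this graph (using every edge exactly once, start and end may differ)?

Degrees: a:3, b:5, c:4, d:2, e:2, f:2, g:4, h:4, i:2
Odd-degree vertices: a, b (2 total).
The non-isolated vertices are connected and exactly 2 have odd degree, so an Eulerian trail exists (from a to b).

Yes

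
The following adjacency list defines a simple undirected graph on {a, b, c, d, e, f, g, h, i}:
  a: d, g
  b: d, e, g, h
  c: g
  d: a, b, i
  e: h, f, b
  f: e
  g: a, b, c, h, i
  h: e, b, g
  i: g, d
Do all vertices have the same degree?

No

Degrees: a:2, b:4, c:1, d:3, e:3, f:1, g:5, h:3, i:2
Vertex c has degree 1 while g has degree 5, so the graph is not regular.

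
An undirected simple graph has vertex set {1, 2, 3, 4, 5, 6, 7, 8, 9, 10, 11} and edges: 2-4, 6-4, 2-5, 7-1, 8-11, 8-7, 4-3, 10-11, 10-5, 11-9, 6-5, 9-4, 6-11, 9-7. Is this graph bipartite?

Partition the vertices as {4, 5, 7, 11} vs {1, 2, 3, 6, 8, 9, 10}. Each listed edge has one endpoint in each part, so the graph is bipartite.

Yes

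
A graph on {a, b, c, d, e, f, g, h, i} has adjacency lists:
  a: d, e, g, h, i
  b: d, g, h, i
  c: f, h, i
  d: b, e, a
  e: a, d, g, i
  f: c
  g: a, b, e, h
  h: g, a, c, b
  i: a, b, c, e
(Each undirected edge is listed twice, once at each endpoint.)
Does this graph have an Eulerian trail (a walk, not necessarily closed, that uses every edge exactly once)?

Degrees: a:5, b:4, c:3, d:3, e:4, f:1, g:4, h:4, i:4
Odd-degree vertices: a, c, d, f (4 total).
With 4 odd-degree vertices (more than two), no single trail can use every edge.

No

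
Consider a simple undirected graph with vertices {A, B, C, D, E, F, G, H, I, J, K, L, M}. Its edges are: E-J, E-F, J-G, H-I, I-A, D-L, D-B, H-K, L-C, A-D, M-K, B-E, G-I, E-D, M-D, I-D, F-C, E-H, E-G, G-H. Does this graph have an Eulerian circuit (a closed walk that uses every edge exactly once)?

Degrees: A:2, B:2, C:2, D:6, E:6, F:2, G:4, H:4, I:4, J:2, K:2, L:2, M:2
Every vertex has even degree and the edges form a single connected piece, so an Eulerian circuit exists.

Yes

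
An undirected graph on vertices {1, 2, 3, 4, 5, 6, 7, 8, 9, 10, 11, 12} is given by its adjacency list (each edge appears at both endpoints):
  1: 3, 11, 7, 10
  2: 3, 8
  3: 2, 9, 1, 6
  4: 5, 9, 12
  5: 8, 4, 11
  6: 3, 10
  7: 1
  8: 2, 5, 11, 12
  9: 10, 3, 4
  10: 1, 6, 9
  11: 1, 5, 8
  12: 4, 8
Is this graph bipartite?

5-11-8-5 is an odd cycle (length 3), and a bipartite graph can contain only even cycles.

No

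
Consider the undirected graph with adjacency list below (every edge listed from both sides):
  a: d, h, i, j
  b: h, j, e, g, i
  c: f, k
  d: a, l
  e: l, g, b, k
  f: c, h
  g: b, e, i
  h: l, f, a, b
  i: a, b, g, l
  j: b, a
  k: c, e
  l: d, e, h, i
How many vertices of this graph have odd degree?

Degrees: a:4, b:5, c:2, d:2, e:4, f:2, g:3, h:4, i:4, j:2, k:2, l:4
Odd-degree vertices: b, g.

2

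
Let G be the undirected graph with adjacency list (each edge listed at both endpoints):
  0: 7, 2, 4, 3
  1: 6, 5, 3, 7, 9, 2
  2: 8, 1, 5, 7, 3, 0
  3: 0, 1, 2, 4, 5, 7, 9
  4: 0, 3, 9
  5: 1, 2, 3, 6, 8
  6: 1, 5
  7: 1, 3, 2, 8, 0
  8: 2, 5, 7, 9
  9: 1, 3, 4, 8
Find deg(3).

Neighbors of 3: 0, 1, 2, 4, 5, 7, 9.

7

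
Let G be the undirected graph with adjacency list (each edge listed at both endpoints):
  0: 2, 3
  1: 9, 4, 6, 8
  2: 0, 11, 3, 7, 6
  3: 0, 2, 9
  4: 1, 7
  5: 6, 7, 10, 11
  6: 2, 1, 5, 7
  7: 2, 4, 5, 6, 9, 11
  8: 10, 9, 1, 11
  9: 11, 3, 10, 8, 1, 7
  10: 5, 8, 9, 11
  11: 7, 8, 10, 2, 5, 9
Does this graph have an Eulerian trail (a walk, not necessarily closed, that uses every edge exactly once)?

Degrees: 0:2, 1:4, 2:5, 3:3, 4:2, 5:4, 6:4, 7:6, 8:4, 9:6, 10:4, 11:6
Odd-degree vertices: 2, 3 (2 total).
The non-isolated vertices are connected and exactly 2 have odd degree, so an Eulerian trail exists (from 2 to 3).

Yes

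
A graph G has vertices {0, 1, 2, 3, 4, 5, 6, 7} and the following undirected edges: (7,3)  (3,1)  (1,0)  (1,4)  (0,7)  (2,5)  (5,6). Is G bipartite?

Yes

Partition the vertices as {1, 5, 7} vs {0, 2, 3, 4, 6}. Each listed edge has one endpoint in each part, so the graph is bipartite.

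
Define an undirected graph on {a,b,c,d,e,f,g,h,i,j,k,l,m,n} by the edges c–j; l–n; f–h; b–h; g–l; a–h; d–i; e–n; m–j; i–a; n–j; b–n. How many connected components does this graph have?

2

Component: {k}
Component: {a, b, c, d, e, f, g, h, i, j, l, m, n}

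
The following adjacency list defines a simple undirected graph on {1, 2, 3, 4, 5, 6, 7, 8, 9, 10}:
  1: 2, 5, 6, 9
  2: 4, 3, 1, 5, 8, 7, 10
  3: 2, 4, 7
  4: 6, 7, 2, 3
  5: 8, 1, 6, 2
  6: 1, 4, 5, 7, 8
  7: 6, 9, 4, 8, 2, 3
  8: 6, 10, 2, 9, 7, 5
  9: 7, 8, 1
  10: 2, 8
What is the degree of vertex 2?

Neighbors of 2: 1, 3, 4, 5, 7, 8, 10.

7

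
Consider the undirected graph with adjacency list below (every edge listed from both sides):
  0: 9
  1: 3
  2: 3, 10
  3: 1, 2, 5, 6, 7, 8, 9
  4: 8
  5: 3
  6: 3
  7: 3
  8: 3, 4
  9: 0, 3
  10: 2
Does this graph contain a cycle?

No

|V| = 11, |E| = 10, number of components = 1.
Since 10 = 11 - 1, the graph is a forest and contains no cycle.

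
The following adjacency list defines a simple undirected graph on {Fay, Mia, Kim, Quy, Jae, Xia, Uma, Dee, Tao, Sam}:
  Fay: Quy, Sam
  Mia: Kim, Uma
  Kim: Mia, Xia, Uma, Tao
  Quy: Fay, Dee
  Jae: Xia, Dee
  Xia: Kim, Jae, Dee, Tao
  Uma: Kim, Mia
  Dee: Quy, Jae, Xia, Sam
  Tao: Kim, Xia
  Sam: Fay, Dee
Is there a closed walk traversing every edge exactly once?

Degrees: Fay:2, Mia:2, Kim:4, Quy:2, Jae:2, Xia:4, Uma:2, Dee:4, Tao:2, Sam:2
All degrees are even and the non-isolated vertices are connected — an Eulerian circuit exists.

Yes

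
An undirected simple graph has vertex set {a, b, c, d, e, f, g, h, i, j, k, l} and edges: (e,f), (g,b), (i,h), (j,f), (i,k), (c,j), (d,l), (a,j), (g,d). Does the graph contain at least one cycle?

|V| = 12, |E| = 9, number of components = 3.
Since 9 = 12 - 3, the graph is a forest and contains no cycle.

No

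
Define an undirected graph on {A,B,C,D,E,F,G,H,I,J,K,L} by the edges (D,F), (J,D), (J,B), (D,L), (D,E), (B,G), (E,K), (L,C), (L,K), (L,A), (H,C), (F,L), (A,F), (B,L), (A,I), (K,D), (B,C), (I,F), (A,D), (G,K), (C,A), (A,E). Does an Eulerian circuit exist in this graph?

No

Degrees: A:6, B:4, C:4, D:6, E:3, F:4, G:2, H:1, I:2, J:2, K:4, L:6
E, H have odd degree; an Eulerian circuit needs every degree to be even, so none exists.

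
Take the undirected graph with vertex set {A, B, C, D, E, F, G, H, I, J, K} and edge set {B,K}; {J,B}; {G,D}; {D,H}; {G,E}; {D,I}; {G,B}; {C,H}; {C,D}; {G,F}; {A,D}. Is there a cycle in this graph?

|V| = 11, |E| = 11, number of components = 1.
Since 11 > 11 - 1, a cycle must exist; for instance D-H-C-D.

Yes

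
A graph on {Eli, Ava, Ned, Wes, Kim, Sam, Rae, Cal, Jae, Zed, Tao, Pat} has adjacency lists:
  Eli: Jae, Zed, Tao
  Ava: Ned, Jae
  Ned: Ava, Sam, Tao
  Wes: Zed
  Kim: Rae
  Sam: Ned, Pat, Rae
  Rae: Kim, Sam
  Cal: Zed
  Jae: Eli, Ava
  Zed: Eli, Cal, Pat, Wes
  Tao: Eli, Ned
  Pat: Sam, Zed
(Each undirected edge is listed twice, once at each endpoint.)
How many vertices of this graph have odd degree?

Degrees: Eli:3, Ava:2, Ned:3, Wes:1, Kim:1, Sam:3, Rae:2, Cal:1, Jae:2, Zed:4, Tao:2, Pat:2
Odd-degree vertices: Eli, Ned, Wes, Kim, Sam, Cal.

6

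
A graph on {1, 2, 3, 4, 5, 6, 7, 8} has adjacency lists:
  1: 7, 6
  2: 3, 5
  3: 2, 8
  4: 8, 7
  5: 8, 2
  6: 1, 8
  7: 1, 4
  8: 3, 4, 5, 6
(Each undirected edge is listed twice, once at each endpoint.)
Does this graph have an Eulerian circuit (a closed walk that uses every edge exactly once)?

Degrees: 1:2, 2:2, 3:2, 4:2, 5:2, 6:2, 7:2, 8:4
Every vertex has even degree and the edges form a single connected piece, so an Eulerian circuit exists.

Yes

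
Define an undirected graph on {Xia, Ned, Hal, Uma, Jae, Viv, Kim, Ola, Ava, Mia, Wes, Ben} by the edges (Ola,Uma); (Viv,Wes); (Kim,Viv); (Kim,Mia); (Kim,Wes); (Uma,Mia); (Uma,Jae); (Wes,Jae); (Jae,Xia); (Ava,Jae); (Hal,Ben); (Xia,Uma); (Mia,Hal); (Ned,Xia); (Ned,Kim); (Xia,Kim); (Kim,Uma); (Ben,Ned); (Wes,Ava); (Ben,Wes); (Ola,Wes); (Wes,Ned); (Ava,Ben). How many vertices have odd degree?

4

Degrees: Xia:4, Ned:4, Hal:2, Uma:5, Jae:4, Viv:2, Kim:6, Ola:2, Ava:3, Mia:3, Wes:7, Ben:4
Odd-degree vertices: Uma, Ava, Mia, Wes.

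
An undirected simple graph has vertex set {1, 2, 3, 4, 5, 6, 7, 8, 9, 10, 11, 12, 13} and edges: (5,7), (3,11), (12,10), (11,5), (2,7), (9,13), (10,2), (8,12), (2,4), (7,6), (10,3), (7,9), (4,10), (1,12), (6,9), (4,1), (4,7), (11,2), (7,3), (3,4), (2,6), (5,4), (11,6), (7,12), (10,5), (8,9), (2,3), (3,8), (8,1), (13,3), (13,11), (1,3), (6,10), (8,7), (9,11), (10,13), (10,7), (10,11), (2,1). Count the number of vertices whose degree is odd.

Degrees: 1:5, 2:7, 3:8, 4:6, 5:4, 6:5, 7:9, 8:5, 9:5, 10:9, 11:7, 12:4, 13:4
Odd-degree vertices: 1, 2, 6, 7, 8, 9, 10, 11.

8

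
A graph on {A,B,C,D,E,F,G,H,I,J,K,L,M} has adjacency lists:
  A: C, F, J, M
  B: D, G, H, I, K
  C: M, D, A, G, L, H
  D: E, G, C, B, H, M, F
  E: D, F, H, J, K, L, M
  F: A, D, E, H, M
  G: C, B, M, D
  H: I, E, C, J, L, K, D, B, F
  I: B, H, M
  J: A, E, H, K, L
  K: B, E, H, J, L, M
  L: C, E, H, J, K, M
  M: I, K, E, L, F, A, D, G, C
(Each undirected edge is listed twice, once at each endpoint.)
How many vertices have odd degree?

Degrees: A:4, B:5, C:6, D:7, E:7, F:5, G:4, H:9, I:3, J:5, K:6, L:6, M:9
Odd-degree vertices: B, D, E, F, H, I, J, M.

8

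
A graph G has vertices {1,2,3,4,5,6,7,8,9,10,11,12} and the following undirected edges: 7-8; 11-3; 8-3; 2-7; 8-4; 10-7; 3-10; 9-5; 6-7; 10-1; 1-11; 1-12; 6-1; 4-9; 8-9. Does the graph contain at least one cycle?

Yes

|V| = 12, |E| = 15, number of components = 1.
Since 15 > 12 - 1, a cycle must exist; for instance 8-9-4-8.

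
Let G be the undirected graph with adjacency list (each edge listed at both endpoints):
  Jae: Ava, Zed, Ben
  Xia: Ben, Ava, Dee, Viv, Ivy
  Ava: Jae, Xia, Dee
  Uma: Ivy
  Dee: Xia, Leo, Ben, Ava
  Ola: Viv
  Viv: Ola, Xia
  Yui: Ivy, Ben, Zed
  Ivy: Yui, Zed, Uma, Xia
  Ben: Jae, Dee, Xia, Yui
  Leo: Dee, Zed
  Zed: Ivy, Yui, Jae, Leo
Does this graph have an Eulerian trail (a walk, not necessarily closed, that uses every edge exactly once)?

Degrees: Jae:3, Xia:5, Ava:3, Uma:1, Dee:4, Ola:1, Viv:2, Yui:3, Ivy:4, Ben:4, Leo:2, Zed:4
Odd-degree vertices: Jae, Xia, Ava, Uma, Ola, Yui (6 total).
An Eulerian trail requires 0 or 2 odd-degree vertices; here there are 6.

No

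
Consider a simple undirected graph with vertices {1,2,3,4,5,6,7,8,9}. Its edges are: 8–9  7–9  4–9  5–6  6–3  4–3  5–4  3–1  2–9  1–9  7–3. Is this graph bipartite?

Yes

A valid 2-coloring puts {3, 5, 9} on one side and {1, 2, 4, 6, 7, 8} on the other; every edge crosses between the two sides.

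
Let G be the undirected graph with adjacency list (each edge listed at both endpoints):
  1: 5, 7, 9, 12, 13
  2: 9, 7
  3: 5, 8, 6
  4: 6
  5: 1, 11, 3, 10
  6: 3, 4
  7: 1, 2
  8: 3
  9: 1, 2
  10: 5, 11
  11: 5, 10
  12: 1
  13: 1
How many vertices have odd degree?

Degrees: 1:5, 2:2, 3:3, 4:1, 5:4, 6:2, 7:2, 8:1, 9:2, 10:2, 11:2, 12:1, 13:1
Odd-degree vertices: 1, 3, 4, 8, 12, 13.

6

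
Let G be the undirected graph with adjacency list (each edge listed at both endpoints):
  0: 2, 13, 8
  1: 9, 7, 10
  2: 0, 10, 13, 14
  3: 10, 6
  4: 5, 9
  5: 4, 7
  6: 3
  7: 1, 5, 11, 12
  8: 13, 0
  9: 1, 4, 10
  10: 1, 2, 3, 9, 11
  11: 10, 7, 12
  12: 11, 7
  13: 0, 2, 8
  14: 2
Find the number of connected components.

1

Component: {0, 1, 2, 3, 4, 5, 6, 7, 8, 9, 10, 11, 12, 13, 14}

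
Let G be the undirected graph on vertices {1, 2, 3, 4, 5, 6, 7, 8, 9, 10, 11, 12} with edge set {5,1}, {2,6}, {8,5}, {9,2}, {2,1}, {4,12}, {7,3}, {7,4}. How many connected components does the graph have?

4

Component: {10}
Component: {11}
Component: {3, 4, 7, 12}
Component: {1, 2, 5, 6, 8, 9}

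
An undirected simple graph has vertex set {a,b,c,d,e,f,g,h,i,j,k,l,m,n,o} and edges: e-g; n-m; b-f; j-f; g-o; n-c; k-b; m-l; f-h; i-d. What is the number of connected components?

Component: {a}
Component: {d, i}
Component: {e, g, o}
Component: {c, l, m, n}
Component: {b, f, h, j, k}

5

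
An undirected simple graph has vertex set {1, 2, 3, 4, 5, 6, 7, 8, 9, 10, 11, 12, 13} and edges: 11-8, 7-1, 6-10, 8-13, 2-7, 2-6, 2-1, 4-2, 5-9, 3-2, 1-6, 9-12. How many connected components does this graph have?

Component: {5, 9, 12}
Component: {8, 11, 13}
Component: {1, 2, 3, 4, 6, 7, 10}

3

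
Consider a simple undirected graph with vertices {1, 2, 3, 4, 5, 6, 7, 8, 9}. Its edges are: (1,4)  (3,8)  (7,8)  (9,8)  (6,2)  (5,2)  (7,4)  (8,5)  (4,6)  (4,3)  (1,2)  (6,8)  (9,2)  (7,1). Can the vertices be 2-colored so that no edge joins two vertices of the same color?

The cycle 7-1-4-7 has length 3, which is odd, so the graph is not bipartite.

No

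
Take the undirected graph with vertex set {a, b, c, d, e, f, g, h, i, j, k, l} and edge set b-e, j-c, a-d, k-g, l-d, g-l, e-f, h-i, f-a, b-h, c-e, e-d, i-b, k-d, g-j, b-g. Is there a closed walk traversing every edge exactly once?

Yes

Degrees: a:2, b:4, c:2, d:4, e:4, f:2, g:4, h:2, i:2, j:2, k:2, l:2
Every vertex has even degree and the edges form a single connected piece, so an Eulerian circuit exists.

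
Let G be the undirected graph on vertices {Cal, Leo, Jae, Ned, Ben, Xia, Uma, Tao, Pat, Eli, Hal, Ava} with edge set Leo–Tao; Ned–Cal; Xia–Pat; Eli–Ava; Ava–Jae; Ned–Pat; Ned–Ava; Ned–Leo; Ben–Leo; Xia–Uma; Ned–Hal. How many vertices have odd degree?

Degrees: Cal:1, Leo:3, Jae:1, Ned:5, Ben:1, Xia:2, Uma:1, Tao:1, Pat:2, Eli:1, Hal:1, Ava:3
Odd-degree vertices: Cal, Leo, Jae, Ned, Ben, Uma, Tao, Eli, Hal, Ava.

10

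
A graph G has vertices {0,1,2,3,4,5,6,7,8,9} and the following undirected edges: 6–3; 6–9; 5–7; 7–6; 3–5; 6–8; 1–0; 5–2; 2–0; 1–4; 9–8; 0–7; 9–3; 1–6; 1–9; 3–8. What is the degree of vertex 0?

3

Neighbors of 0: 1, 2, 7.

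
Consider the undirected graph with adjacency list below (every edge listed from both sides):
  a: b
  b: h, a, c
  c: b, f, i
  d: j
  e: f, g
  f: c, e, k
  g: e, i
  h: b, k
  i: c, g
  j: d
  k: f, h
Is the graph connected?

No

Component: {d, j}
Component: {a, b, c, e, f, g, h, i, k}
There are 2 separate components, so the graph is not connected.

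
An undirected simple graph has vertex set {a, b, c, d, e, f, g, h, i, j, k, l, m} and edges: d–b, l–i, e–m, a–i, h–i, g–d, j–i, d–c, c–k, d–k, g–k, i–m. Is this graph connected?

No

Component: {f}
Component: {b, c, d, g, k}
Component: {a, e, h, i, j, l, m}
No edge joins these 3 groups, so the graph is disconnected.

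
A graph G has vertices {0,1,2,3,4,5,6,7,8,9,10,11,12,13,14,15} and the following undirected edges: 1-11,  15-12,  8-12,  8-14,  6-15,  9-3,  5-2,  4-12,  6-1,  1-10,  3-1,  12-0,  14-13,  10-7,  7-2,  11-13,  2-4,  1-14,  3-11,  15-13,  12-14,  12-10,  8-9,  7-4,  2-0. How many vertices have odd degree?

10

Degrees: 0:2, 1:5, 2:4, 3:3, 4:3, 5:1, 6:2, 7:3, 8:3, 9:2, 10:3, 11:3, 12:6, 13:3, 14:4, 15:3
Odd-degree vertices: 1, 3, 4, 5, 7, 8, 10, 11, 13, 15.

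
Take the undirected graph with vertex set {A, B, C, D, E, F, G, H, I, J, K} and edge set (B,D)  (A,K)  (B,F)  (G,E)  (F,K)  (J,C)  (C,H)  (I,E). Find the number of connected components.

Component: {C, H, J}
Component: {E, G, I}
Component: {A, B, D, F, K}

3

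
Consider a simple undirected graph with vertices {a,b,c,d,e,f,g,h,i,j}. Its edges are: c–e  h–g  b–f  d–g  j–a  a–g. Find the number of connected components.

4

Component: {i}
Component: {b, f}
Component: {c, e}
Component: {a, d, g, h, j}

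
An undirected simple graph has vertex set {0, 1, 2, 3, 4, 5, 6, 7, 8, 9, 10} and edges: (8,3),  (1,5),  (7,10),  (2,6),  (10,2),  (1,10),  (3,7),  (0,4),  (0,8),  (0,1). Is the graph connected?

No

Component: {9}
Component: {0, 1, 2, 3, 4, 5, 6, 7, 8, 10}
There are 2 separate components, so the graph is not connected.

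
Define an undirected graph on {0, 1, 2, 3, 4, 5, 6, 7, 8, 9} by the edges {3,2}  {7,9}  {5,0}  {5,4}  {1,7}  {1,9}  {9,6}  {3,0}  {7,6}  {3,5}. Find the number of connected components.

Component: {8}
Component: {1, 6, 7, 9}
Component: {0, 2, 3, 4, 5}

3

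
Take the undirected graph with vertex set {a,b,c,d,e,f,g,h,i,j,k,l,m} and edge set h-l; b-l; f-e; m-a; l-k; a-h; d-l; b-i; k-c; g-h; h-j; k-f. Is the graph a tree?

Yes

|V| = 13, |E| = 12.
It is connected with exactly 12 edges, hence acyclic — it is a tree.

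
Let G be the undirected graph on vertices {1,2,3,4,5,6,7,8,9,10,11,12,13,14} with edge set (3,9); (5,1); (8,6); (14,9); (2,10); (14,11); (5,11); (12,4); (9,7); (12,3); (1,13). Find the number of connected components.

3

Component: {2, 10}
Component: {6, 8}
Component: {1, 3, 4, 5, 7, 9, 11, 12, 13, 14}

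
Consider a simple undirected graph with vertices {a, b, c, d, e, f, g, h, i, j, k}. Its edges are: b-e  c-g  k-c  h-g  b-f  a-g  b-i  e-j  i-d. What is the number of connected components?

2

Component: {a, c, g, h, k}
Component: {b, d, e, f, i, j}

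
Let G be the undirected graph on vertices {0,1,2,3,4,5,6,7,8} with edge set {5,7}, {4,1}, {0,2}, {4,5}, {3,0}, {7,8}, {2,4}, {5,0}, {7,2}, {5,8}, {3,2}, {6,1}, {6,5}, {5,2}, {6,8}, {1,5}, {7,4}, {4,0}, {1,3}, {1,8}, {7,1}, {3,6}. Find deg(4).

Neighbors of 4: 0, 1, 2, 5, 7.

5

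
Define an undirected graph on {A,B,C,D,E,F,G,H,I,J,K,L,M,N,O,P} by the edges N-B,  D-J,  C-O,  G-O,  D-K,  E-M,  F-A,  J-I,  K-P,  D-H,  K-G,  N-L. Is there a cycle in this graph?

The graph has 16 vertices, 12 edges, and 4 connected components.
A forest on 16 vertices with 4 components has exactly 12 edges, which matches — so no cycle.

No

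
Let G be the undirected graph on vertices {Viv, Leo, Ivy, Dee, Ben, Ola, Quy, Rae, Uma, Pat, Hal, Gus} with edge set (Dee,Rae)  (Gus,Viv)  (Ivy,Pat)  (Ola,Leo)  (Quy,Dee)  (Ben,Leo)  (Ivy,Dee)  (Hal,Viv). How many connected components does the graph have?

Component: {Uma}
Component: {Viv, Hal, Gus}
Component: {Leo, Ben, Ola}
Component: {Ivy, Dee, Quy, Rae, Pat}

4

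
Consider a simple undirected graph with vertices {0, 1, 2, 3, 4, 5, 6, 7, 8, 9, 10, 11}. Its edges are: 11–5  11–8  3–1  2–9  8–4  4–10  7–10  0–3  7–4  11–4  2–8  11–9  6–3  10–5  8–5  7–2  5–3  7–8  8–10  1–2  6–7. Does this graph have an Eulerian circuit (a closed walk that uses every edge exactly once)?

No

Degrees: 0:1, 1:2, 2:4, 3:4, 4:4, 5:4, 6:2, 7:5, 8:6, 9:2, 10:4, 11:4
0, 7 have odd degree; an Eulerian circuit needs every degree to be even, so none exists.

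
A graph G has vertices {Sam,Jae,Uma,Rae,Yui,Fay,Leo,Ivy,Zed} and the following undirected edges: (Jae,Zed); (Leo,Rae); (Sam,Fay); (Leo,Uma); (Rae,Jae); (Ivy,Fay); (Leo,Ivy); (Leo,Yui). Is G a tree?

Yes

The graph has 9 vertices and 8 edges.
It is connected with exactly 8 edges, hence acyclic — it is a tree.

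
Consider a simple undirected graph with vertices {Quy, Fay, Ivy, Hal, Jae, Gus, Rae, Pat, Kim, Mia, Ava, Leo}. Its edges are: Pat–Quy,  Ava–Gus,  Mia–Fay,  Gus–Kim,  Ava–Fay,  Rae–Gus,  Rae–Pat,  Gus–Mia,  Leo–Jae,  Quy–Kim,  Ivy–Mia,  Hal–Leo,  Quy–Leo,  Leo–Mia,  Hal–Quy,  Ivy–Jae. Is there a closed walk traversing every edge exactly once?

Degrees: Quy:4, Fay:2, Ivy:2, Hal:2, Jae:2, Gus:4, Rae:2, Pat:2, Kim:2, Mia:4, Ava:2, Leo:4
All degrees are even and the non-isolated vertices are connected — an Eulerian circuit exists.

Yes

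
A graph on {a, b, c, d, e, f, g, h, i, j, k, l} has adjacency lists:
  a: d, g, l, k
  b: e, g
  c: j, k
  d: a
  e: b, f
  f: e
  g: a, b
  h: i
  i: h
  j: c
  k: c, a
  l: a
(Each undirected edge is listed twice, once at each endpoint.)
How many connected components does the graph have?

2

Component: {h, i}
Component: {a, b, c, d, e, f, g, j, k, l}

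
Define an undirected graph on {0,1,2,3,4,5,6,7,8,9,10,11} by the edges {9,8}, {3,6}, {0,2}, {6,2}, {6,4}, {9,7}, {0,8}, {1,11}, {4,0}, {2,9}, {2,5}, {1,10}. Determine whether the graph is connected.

Component: {1, 10, 11}
Component: {0, 2, 3, 4, 5, 6, 7, 8, 9}
There are 2 separate components, so the graph is not connected.

No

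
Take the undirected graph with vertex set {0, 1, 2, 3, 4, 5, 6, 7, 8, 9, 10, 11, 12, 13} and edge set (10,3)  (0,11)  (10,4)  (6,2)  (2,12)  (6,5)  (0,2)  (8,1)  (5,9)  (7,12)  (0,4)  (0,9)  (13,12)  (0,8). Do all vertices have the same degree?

No

Degrees: 0:5, 1:1, 2:3, 3:1, 4:2, 5:2, 6:2, 7:1, 8:2, 9:2, 10:2, 11:1, 12:3, 13:1
Vertex 1 has degree 1 while 0 has degree 5, so the graph is not regular.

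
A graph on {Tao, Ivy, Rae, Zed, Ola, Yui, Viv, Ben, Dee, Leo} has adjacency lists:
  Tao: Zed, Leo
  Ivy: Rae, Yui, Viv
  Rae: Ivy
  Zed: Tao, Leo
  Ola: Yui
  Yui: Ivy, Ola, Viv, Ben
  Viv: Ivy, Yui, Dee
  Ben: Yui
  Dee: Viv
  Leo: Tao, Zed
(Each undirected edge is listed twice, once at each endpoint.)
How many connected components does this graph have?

Component: {Tao, Zed, Leo}
Component: {Ivy, Rae, Ola, Yui, Viv, Ben, Dee}

2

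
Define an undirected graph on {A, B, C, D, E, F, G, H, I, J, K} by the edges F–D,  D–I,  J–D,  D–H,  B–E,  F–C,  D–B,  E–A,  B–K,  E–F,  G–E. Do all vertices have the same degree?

Degrees: A:1, B:3, C:1, D:5, E:4, F:3, G:1, H:1, I:1, J:1, K:1
Degrees are not all equal (e.g. deg(A)=1 but deg(D)=5); not regular.

No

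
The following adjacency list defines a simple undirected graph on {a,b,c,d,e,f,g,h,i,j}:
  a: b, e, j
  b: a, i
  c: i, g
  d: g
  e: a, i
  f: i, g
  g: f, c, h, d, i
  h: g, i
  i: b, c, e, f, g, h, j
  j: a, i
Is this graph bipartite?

The cycle h-g-i-h has length 3, which is odd, so the graph is not bipartite.

No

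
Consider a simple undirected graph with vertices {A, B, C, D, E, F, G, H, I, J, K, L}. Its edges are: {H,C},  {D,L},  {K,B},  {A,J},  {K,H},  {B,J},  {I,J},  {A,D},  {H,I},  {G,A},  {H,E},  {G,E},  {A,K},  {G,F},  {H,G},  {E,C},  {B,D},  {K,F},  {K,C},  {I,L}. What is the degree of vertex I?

3

Neighbors of I: H, J, L.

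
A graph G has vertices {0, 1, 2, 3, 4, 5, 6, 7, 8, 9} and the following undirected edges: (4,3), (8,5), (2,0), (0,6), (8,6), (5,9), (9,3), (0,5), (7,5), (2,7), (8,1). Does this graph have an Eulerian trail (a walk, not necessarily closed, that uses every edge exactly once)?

Degrees: 0:3, 1:1, 2:2, 3:2, 4:1, 5:4, 6:2, 7:2, 8:3, 9:2
Odd-degree vertices: 0, 1, 4, 8 (4 total).
An Eulerian trail requires 0 or 2 odd-degree vertices; here there are 4.

No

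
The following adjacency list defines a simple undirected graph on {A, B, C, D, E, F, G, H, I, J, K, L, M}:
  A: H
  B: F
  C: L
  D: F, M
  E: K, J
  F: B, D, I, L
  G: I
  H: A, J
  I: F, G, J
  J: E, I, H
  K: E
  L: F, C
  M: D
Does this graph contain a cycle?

|V| = 13, |E| = 12, number of components = 1.
A forest on 13 vertices with 1 component has exactly 12 edges, which matches — so no cycle.

No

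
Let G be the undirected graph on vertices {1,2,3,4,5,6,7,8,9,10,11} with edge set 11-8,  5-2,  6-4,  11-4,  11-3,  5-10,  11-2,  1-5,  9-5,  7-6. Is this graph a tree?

The graph has 11 vertices and 10 edges.
Connected and |E| = |V| - 1, which characterizes a tree.

Yes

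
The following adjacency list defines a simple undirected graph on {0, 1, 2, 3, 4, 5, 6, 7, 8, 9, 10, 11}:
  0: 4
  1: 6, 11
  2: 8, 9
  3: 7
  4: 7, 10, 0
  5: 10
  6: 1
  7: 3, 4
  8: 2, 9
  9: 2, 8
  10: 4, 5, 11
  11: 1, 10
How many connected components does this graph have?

Component: {2, 8, 9}
Component: {0, 1, 3, 4, 5, 6, 7, 10, 11}

2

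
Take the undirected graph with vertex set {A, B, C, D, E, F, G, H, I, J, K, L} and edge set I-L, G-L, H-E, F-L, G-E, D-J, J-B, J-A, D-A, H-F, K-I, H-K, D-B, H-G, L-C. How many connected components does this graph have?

2

Component: {A, B, D, J}
Component: {C, E, F, G, H, I, K, L}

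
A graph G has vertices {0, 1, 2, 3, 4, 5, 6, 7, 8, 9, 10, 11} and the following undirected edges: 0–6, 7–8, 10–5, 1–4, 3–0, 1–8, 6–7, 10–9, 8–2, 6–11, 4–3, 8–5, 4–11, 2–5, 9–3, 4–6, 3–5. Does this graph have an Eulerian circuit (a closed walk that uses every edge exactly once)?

Yes

Degrees: 0:2, 1:2, 2:2, 3:4, 4:4, 5:4, 6:4, 7:2, 8:4, 9:2, 10:2, 11:2
Every vertex has even degree and the edges form a single connected piece, so an Eulerian circuit exists.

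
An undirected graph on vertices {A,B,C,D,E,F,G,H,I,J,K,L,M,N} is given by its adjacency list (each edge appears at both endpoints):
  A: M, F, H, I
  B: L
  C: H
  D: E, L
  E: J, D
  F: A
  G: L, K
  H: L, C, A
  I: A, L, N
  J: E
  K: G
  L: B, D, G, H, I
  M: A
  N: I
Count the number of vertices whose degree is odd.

Degrees: A:4, B:1, C:1, D:2, E:2, F:1, G:2, H:3, I:3, J:1, K:1, L:5, M:1, N:1
Odd-degree vertices: B, C, F, H, I, J, K, L, M, N.

10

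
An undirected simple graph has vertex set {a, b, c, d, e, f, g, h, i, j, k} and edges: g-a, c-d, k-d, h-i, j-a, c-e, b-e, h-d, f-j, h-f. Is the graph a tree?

Yes

|V| = 11, |E| = 10.
It is connected with exactly 10 edges, hence acyclic — it is a tree.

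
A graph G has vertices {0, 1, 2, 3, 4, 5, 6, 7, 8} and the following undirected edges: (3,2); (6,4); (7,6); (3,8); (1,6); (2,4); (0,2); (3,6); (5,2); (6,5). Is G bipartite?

A valid 2-coloring puts {2, 6, 8} on one side and {0, 1, 3, 4, 5, 7} on the other; every edge crosses between the two sides.

Yes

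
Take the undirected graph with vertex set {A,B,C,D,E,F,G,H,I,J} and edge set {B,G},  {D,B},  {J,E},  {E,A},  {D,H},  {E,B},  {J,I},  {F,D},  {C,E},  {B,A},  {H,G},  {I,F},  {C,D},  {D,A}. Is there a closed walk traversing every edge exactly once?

Degrees: A:3, B:4, C:2, D:5, E:4, F:2, G:2, H:2, I:2, J:2
A, D have odd degree; an Eulerian circuit needs every degree to be even, so none exists.

No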